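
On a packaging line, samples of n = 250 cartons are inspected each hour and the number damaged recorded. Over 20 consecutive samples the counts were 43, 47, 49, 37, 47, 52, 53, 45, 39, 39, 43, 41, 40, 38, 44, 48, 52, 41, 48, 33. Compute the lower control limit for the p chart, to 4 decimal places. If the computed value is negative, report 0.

p̄ = Σdᵢ / (k·n) = 879 / (20 × 250) = 0.17580
LCL = p̄ − 3·√(p̄(1−p̄)/n) = 0.17580 − 3 × 0.02407 = 0.10358

0.1036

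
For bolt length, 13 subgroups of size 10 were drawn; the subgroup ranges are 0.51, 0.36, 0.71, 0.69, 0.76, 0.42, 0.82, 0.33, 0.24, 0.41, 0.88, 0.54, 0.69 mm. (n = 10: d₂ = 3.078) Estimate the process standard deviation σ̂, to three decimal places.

0.184

R̄ = (0.51 + 0.36 + 0.71 + 0.69 + 0.76 + 0.42 + 0.82 + 0.33 + 0.24 + 0.41 + 0.88 + 0.54 + 0.69) / 13 = 0.5662
σ̂ = R̄ / d₂ = 0.5662 / 3.078 = 0.1839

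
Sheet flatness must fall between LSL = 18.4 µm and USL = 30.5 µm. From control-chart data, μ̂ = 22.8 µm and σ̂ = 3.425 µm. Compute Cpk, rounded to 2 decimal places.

0.43

Cpu = (USL − μ̂) / (3σ̂) = (30.5 − 22.8) / (3 × 3.425) = 0.7494; Cpl = (μ̂ − LSL) / (3σ̂) = (22.8 − 18.4) / (3 × 3.425) = 0.4282; Cpk = min(Cpu, Cpl) = 0.4282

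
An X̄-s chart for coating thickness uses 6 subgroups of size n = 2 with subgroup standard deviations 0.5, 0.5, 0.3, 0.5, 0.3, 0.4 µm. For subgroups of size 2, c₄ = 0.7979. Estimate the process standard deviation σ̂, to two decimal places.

s̄ = (0.5 + 0.5 + 0.3 + 0.5 + 0.3 + 0.4) / 6 = 0.4167
σ̂ = s̄ / c₄ = 0.4167 / 0.7979 = 0.5222

0.52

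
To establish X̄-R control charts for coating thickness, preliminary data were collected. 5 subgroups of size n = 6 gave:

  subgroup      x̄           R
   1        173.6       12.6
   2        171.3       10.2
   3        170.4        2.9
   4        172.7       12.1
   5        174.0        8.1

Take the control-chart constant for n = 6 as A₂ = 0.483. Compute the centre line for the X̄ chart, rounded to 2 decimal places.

172.40

X̄̄ = (173.6 + 171.3 + 170.4 + 172.7 + 174.0) / 5 = 862.0000 / 5 = 172.4000
CL = X̄̄ = 172.4000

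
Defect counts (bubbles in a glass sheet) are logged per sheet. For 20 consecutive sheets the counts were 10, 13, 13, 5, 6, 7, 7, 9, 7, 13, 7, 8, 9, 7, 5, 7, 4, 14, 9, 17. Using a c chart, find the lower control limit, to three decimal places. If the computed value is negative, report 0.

c̄ = (10 + 13 + 13 + 5 + 6 + 7 + 7 + 9 + 7 + 13 + 7 + 8 + 9 + 7 + 5 + 7 + 4 + 14 + 9 + 17) / 20 = 177 / 20 = 8.8500
LCL = c̄ − 3√c̄ = 8.8500 − 3 × 2.9749 = -0.0747 → 0 (cannot be negative)

0.000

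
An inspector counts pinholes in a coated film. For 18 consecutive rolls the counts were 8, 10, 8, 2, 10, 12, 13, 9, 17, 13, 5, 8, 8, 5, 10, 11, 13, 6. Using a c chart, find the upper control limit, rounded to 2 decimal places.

18.50

c̄ = (8 + 10 + 8 + 2 + 10 + 12 + 13 + 9 + 17 + 13 + 5 + 8 + 8 + 5 + 10 + 11 + 13 + 6) / 18 = 168 / 18 = 9.3333
UCL = c̄ + 3√c̄ = 9.3333 + 3 × √9.3333 = 9.3333 + 3 × 3.0551 = 18.4985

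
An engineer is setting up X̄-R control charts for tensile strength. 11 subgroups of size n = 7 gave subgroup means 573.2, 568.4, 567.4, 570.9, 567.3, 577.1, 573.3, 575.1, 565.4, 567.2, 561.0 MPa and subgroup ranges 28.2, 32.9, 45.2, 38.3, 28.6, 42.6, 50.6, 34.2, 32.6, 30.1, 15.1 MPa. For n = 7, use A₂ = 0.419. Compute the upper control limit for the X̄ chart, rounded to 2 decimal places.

584.08

X̄̄ = (573.2 + 568.4 + 567.4 + 570.9 + 567.3 + 577.1 + 573.3 + 575.1 + 565.4 + 567.2 + 561.0) / 11 = 6266.3000 / 11 = 569.6636
R̄ = (28.2 + 32.9 + 45.2 + 38.3 + 28.6 + 42.6 + 50.6 + 34.2 + 32.6 + 30.1 + 15.1) / 11 = 378.4000 / 11 = 34.4000
UCL = X̄̄ + A₂·R̄ = 569.6636 + 0.419 × 34.4000 = 584.0772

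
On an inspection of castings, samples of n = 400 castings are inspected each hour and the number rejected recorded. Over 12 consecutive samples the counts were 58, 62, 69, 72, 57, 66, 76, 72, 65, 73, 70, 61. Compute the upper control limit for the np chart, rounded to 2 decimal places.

89.12

p̄ = Σdᵢ / (k·n) = 801 / (12 × 400) = 0.16687
UCL = np̄ + 3·√(np̄(1−p̄)) = 66.7500 + 3 × √(66.7500×0.83313) = 66.7500 + 3 × 7.4573 = 89.1219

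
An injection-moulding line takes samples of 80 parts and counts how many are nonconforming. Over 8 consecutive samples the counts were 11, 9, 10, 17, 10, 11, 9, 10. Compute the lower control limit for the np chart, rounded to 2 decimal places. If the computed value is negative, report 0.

1.68

p̄ = Σdᵢ / (k·n) = 87 / (8 × 80) = 0.13594
LCL = np̄ − 3·√(np̄(1−p̄)) = 10.8750 − 3 × 3.0654 = 1.6788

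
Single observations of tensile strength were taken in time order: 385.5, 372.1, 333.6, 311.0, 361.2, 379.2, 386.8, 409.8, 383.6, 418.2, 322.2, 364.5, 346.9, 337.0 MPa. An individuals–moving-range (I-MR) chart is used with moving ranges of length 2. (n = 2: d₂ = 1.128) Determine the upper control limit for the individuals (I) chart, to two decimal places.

446.93

X̄ = (385.5 + 372.1 + 333.6 + 311.0 + 361.2 + 379.2 + 386.8 + 409.8 + 383.6 + 418.2 + 322.2 + 364.5 + 346.9 + 337.0) / 14 = 365.1143
Moving ranges: 13.4, 38.5, 22.6, 50.2, 18.0, 7.6, 23.0, 26.2, 34.6, 96.0, 42.3, 17.6, 9.9; M̄R̄ = 399.9000 / 13 = 30.7615
UCL = X̄ + 3·M̄R̄/d₂ = 365.1143 + 3 × 30.7615 / 1.128 = 446.9269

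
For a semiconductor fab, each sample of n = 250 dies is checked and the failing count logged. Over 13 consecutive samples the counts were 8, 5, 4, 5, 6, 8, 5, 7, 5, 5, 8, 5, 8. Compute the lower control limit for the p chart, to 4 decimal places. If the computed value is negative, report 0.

0.0000

p̄ = Σdᵢ / (k·n) = 79 / (13 × 250) = 0.02431
LCL = p̄ − 3·√(p̄(1−p̄)/n) = 0.02431 − 3 × 0.00974 = -0.00491 → 0 (negative, so LCL = 0)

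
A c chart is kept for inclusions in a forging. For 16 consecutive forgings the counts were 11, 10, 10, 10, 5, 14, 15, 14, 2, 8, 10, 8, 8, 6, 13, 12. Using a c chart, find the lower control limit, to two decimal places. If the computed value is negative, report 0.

0.38

c̄ = (11 + 10 + 10 + 10 + 5 + 14 + 15 + 14 + 2 + 8 + 10 + 8 + 8 + 6 + 13 + 12) / 16 = 156 / 16 = 9.7500
LCL = c̄ − 3√c̄ = 9.7500 − 3 × 3.1225 = 0.3825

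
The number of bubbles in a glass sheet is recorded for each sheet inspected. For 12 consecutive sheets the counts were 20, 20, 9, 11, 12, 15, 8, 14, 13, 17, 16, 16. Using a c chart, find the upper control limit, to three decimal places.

25.575

c̄ = (20 + 20 + 9 + 11 + 12 + 15 + 8 + 14 + 13 + 17 + 16 + 16) / 12 = 171 / 12 = 14.2500
UCL = c̄ + 3√c̄ = 14.2500 + 3 × √14.2500 = 14.2500 + 3 × 3.7749 = 25.5748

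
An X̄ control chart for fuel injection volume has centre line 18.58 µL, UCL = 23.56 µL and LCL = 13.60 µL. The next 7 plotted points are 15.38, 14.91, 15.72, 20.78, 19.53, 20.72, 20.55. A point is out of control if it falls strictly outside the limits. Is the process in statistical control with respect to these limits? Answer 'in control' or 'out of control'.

in control

All 7 points lie within [13.60, 23.56].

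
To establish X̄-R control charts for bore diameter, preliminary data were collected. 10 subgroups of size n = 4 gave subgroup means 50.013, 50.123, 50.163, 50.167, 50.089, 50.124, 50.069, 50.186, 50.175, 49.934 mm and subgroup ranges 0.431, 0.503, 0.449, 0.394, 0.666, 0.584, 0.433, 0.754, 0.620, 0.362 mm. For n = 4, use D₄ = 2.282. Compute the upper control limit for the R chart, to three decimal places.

1.186

R̄ = (0.431 + 0.503 + 0.449 + 0.394 + 0.666 + 0.584 + 0.433 + 0.754 + 0.620 + 0.362) / 10 = 5.1960 / 10 = 0.5196
UCL_R = D₄·R̄ = 2.282 × 0.5196 = 1.1857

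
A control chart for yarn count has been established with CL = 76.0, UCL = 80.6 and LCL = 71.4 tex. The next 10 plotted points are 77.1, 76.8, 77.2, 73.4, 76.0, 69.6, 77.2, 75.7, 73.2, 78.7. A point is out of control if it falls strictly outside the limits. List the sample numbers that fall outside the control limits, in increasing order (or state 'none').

6

Compare each point to [71.4, 80.6]: sample 6 = 69.6 < LCL.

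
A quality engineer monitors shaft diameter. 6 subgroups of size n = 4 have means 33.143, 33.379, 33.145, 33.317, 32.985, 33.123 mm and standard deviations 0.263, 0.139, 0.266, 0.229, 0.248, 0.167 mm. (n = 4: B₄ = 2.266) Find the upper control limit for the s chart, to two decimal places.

s̄ = (0.263 + 0.139 + 0.266 + 0.229 + 0.248 + 0.167) / 6 = 0.2187
UCL_s = B₄·s̄ = 2.266 × 0.2187 = 0.4955

0.50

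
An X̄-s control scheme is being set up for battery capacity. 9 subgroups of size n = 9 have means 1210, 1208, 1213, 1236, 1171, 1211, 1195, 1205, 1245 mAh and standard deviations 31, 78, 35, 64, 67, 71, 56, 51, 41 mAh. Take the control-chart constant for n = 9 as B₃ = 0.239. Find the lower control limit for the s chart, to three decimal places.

13.118

s̄ = (31 + 78 + 35 + 64 + 67 + 71 + 56 + 51 + 41) / 9 = 54.8889
LCL_s = B₃·s̄ = 0.239 × 54.8889 = 13.1184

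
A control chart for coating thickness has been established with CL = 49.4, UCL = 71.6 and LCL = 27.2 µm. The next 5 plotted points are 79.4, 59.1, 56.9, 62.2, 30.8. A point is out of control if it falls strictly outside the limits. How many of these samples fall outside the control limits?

1

Compare each point to [27.2, 71.6]: sample 1 = 79.4 > UCL.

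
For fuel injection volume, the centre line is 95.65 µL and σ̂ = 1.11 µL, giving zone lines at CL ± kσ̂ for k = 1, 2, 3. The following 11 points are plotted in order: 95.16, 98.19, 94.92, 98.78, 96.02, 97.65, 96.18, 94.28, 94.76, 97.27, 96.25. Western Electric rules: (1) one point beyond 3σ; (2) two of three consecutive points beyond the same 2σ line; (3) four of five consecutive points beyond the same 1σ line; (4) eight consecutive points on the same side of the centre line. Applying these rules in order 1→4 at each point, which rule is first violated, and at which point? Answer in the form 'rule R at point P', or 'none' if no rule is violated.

rule 2 at point 4

Zone of each point (C = within 1σ̂, B = 1σ̂–2σ̂, A = 2σ̂–3σ̂, * = beyond 3σ̂; sign = side of CL): 1:-C, 2:+A, 3:-C, 4:+A, 5:+C, 6:+B, 7:+C, 8:-B, 9:-C, 10:+B, 11:+C
Rule 2 (two of three consecutive points beyond the same 2σ limit) is satisfied at point 4.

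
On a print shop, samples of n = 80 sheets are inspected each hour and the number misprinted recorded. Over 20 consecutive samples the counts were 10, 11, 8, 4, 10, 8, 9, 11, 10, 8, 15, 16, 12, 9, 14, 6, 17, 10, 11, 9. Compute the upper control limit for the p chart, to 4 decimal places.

p̄ = Σdᵢ / (k·n) = 208 / (20 × 80) = 0.13000
UCL = p̄ + 3·√(p̄(1−p̄)/n) = 0.13000 + 3 × √(0.13000×0.87000/80) = 0.13000 + 3 × 0.03760 = 0.24280

0.2428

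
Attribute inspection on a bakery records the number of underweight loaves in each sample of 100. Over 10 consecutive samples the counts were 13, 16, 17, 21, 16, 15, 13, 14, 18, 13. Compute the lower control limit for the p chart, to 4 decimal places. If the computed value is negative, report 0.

0.0471

p̄ = Σdᵢ / (k·n) = 156 / (10 × 100) = 0.15600
LCL = p̄ − 3·√(p̄(1−p̄)/n) = 0.15600 − 3 × 0.03629 = 0.04714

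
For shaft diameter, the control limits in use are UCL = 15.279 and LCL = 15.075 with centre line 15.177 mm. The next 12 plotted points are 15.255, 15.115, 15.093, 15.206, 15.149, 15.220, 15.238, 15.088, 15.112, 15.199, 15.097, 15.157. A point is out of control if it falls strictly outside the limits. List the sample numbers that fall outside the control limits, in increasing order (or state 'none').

none

All 12 points lie within [15.075, 15.279].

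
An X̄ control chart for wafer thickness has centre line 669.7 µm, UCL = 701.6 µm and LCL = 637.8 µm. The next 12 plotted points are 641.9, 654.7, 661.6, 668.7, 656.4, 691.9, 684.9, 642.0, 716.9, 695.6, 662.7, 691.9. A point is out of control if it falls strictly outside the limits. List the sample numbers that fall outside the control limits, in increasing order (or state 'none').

Compare each point to [637.8, 701.6]: sample 9 = 716.9 > UCL.

9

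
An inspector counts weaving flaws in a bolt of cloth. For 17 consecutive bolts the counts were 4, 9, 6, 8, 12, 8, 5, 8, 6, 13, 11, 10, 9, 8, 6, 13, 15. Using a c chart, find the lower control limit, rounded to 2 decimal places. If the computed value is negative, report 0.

0.00

c̄ = (4 + 9 + 6 + 8 + 12 + 8 + 5 + 8 + 6 + 13 + 11 + 10 + 9 + 8 + 6 + 13 + 15) / 17 = 151 / 17 = 8.8824
LCL = c̄ − 3√c̄ = 8.8824 − 3 × 2.9803 = -0.0586 → 0 (cannot be negative)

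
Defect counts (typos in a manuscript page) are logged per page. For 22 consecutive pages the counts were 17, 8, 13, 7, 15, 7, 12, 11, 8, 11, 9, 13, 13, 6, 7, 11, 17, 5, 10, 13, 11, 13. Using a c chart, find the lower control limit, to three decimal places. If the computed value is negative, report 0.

c̄ = (17 + 8 + 13 + 7 + 15 + 7 + 12 + 11 + 8 + 11 + 9 + 13 + 13 + 6 + 7 + 11 + 17 + 5 + 10 + 13 + 11 + 13) / 22 = 237 / 22 = 10.7727
LCL = c̄ − 3√c̄ = 10.7727 − 3 × 3.2822 = 0.9262

0.926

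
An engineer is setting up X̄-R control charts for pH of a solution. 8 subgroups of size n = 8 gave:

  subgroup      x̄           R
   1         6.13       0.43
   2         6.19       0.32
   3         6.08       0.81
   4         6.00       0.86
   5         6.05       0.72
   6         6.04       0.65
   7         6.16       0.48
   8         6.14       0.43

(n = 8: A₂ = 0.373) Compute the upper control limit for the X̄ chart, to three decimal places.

6.318

X̄̄ = (6.13 + 6.19 + 6.08 + 6.00 + 6.05 + 6.04 + 6.16 + 6.14) / 8 = 48.7900 / 8 = 6.0987
R̄ = (0.43 + 0.32 + 0.81 + 0.86 + 0.72 + 0.65 + 0.48 + 0.43) / 8 = 4.7000 / 8 = 0.5875
UCL = X̄̄ + A₂·R̄ = 6.0987 + 0.373 × 0.5875 = 6.3179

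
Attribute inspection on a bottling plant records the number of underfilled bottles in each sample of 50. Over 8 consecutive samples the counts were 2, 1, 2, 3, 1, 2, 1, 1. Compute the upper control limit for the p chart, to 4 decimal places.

0.1077

p̄ = Σdᵢ / (k·n) = 13 / (8 × 50) = 0.03250
UCL = p̄ + 3·√(p̄(1−p̄)/n) = 0.03250 + 3 × √(0.03250×0.96750/50) = 0.03250 + 3 × 0.02508 = 0.10773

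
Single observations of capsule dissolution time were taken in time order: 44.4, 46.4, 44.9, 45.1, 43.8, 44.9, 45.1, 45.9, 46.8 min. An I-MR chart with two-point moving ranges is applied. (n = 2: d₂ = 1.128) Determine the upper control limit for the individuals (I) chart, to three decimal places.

47.915

X̄ = (44.4 + 46.4 + 44.9 + 45.1 + 43.8 + 44.9 + 45.1 + 45.9 + 46.8) / 9 = 45.2556
Moving ranges: 2.0, 1.5, 0.2, 1.3, 1.1, 0.2, 0.8, 0.9; M̄R̄ = 8.0000 / 8 = 1.0000
UCL = X̄ + 3·M̄R̄/d₂ = 45.2556 + 3 × 1.0000 / 1.128 = 47.9151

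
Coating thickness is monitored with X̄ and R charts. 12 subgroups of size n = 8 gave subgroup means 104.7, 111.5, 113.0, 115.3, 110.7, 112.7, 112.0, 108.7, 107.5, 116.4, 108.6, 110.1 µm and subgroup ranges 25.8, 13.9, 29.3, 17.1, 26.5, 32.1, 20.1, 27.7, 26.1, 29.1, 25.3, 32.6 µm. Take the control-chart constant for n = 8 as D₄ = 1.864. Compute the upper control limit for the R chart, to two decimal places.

R̄ = (25.8 + 13.9 + 29.3 + 17.1 + 26.5 + 32.1 + 20.1 + 27.7 + 26.1 + 29.1 + 25.3 + 32.6) / 12 = 305.6000 / 12 = 25.4667
UCL_R = D₄·R̄ = 1.864 × 25.4667 = 47.4699

47.47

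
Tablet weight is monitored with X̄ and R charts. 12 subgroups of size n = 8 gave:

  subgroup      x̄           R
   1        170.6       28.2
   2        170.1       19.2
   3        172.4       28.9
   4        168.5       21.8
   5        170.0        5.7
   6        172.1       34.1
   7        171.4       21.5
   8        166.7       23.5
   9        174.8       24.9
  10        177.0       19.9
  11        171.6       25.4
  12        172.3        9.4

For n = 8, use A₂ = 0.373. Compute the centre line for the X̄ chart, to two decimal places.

X̄̄ = (170.6 + 170.1 + 172.4 + 168.5 + 170.0 + 172.1 + 171.4 + 166.7 + 174.8 + 177.0 + 171.6 + 172.3) / 12 = 2057.5000 / 12 = 171.4583
CL = X̄̄ = 171.4583

171.46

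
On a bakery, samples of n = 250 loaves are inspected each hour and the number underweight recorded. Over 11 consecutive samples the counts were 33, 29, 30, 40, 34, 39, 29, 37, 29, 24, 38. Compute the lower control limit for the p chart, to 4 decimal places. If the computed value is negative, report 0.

0.0675

p̄ = Σdᵢ / (k·n) = 362 / (11 × 250) = 0.13164
LCL = p̄ − 3·√(p̄(1−p̄)/n) = 0.13164 − 3 × 0.02138 = 0.06749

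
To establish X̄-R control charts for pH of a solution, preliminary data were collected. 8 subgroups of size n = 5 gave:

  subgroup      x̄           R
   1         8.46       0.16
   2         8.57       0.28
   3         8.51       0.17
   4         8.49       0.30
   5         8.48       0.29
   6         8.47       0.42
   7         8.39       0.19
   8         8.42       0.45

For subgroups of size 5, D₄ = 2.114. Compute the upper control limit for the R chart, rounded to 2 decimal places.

R̄ = (0.16 + 0.28 + 0.17 + 0.30 + 0.29 + 0.42 + 0.19 + 0.45) / 8 = 2.2600 / 8 = 0.2825
UCL_R = D₄·R̄ = 2.114 × 0.2825 = 0.5972

0.60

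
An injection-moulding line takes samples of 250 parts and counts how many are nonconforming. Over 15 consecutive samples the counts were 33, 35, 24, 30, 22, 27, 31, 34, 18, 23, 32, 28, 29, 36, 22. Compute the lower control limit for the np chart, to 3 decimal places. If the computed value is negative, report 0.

13.245

p̄ = Σdᵢ / (k·n) = 424 / (15 × 250) = 0.11307
LCL = np̄ − 3·√(np̄(1−p̄)) = 28.2667 − 3 × 5.0071 = 13.2455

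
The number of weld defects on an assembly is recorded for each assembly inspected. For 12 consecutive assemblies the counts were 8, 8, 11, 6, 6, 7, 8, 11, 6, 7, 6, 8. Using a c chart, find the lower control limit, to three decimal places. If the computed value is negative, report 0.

0.000

c̄ = (8 + 8 + 11 + 6 + 6 + 7 + 8 + 11 + 6 + 7 + 6 + 8) / 12 = 92 / 12 = 7.6667
LCL = c̄ − 3√c̄ = 7.6667 − 3 × 2.7689 = -0.6400 → 0 (cannot be negative)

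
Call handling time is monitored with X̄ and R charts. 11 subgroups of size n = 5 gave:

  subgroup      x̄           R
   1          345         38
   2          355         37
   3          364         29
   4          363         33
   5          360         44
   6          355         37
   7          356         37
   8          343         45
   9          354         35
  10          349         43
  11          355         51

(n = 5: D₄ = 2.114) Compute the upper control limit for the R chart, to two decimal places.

82.45

R̄ = (38 + 37 + 29 + 33 + 44 + 37 + 37 + 45 + 35 + 43 + 51) / 11 = 429.0000 / 11 = 39.0000
UCL_R = D₄·R̄ = 2.114 × 39.0000 = 82.4460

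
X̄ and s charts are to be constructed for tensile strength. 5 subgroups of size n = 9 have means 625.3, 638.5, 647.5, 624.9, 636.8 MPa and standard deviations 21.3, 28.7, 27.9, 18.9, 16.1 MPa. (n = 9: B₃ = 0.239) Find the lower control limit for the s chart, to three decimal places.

s̄ = (21.3 + 28.7 + 27.9 + 18.9 + 16.1) / 5 = 22.5800
LCL_s = B₃·s̄ = 0.239 × 22.5800 = 5.3966

5.397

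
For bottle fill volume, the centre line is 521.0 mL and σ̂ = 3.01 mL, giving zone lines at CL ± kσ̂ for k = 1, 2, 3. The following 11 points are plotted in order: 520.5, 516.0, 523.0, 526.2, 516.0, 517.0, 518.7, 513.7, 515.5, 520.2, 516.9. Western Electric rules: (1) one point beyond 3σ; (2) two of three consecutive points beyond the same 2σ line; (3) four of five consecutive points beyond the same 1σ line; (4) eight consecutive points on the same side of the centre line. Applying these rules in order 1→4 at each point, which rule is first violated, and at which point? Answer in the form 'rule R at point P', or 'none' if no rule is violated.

Zone of each point (C = within 1σ̂, B = 1σ̂–2σ̂, A = 2σ̂–3σ̂, * = beyond 3σ̂; sign = side of CL): 1:-C, 2:-B, 3:+C, 4:+B, 5:-B, 6:-B, 7:-C, 8:-A, 9:-B, 10:-C, 11:-B
Rule 3 (four of five consecutive points beyond the same 1σ limit) is satisfied at point 9.

rule 3 at point 9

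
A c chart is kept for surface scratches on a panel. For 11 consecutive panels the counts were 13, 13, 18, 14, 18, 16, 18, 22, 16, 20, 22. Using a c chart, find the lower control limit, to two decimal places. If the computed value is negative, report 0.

c̄ = (13 + 13 + 18 + 14 + 18 + 16 + 18 + 22 + 16 + 20 + 22) / 11 = 190 / 11 = 17.2727
LCL = c̄ − 3√c̄ = 17.2727 − 3 × 4.1560 = 4.8046

4.80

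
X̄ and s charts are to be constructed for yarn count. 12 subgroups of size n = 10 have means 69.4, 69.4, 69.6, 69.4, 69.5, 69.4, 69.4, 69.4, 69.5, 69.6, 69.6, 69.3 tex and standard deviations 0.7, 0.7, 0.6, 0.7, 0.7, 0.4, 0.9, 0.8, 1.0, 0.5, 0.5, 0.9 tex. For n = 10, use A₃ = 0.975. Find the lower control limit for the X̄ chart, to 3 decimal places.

68.776

X̄̄ = (69.4 + 69.4 + 69.6 + 69.4 + 69.5 + 69.4 + 69.4 + 69.4 + 69.5 + 69.6 + 69.6 + 69.3) / 12 = 69.4583
s̄ = (0.7 + 0.7 + 0.6 + 0.7 + 0.7 + 0.4 + 0.9 + 0.8 + 1.0 + 0.5 + 0.5 + 0.9) / 12 = 0.7000
LCL = X̄̄ − A₃·s̄ = 69.4583 − 0.975 × 0.7000 = 68.7758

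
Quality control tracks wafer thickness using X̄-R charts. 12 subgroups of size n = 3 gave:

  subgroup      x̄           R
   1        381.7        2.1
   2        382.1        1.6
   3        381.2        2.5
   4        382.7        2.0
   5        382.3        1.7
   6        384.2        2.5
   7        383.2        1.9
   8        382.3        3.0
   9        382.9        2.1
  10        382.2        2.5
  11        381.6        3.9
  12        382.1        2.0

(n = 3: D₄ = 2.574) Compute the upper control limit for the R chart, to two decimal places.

R̄ = (2.1 + 1.6 + 2.5 + 2.0 + 1.7 + 2.5 + 1.9 + 3.0 + 2.1 + 2.5 + 3.9 + 2.0) / 12 = 27.8000 / 12 = 2.3167
UCL_R = D₄·R̄ = 2.574 × 2.3167 = 5.9631

5.96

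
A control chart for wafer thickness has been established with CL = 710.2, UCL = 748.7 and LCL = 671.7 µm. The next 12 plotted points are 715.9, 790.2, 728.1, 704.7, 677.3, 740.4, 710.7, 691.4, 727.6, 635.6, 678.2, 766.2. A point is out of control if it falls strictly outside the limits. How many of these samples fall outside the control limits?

3

Compare each point to [671.7, 748.7]: sample 2 = 790.2 > UCL; sample 10 = 635.6 < LCL; sample 12 = 766.2 > UCL.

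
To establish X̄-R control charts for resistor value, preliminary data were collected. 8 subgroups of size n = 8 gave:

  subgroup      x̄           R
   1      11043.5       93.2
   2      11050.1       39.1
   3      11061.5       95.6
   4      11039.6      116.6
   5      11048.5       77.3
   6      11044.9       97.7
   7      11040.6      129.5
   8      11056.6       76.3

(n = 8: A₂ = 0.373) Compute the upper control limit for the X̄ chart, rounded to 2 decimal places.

11081.98

X̄̄ = (11043.5 + 11050.1 + 11061.5 + 11039.6 + 11048.5 + 11044.9 + 11040.6 + 11056.6) / 8 = 88385.3000 / 8 = 11048.1625
R̄ = (93.2 + 39.1 + 95.6 + 116.6 + 77.3 + 97.7 + 129.5 + 76.3) / 8 = 725.3000 / 8 = 90.6625
UCL = X̄̄ + A₂·R̄ = 11048.1625 + 0.373 × 90.6625 = 11081.9796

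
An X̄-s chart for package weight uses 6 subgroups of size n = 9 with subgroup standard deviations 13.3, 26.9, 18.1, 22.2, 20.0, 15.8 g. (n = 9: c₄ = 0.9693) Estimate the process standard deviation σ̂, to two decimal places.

20.00

s̄ = (13.3 + 26.9 + 18.1 + 22.2 + 20.0 + 15.8) / 6 = 19.3833
σ̂ = s̄ / c₄ = 19.3833 / 0.9693 = 19.9972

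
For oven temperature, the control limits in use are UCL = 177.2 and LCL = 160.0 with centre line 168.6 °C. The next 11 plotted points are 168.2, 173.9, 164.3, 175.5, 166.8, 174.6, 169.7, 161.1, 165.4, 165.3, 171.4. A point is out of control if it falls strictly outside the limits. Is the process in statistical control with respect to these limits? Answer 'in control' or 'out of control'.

All 11 points lie within [160.0, 177.2].

in control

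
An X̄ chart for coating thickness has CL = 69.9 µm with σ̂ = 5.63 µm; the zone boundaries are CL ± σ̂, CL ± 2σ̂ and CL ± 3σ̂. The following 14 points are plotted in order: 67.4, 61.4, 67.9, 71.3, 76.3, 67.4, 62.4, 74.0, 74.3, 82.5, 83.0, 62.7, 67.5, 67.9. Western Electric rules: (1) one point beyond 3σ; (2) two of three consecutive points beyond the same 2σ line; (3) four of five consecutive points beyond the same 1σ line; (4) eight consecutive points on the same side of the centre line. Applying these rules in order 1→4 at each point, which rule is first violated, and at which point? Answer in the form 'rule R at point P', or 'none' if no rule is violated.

rule 2 at point 11

Zone of each point (C = within 1σ̂, B = 1σ̂–2σ̂, A = 2σ̂–3σ̂, * = beyond 3σ̂; sign = side of CL): 1:-C, 2:-B, 3:-C, 4:+C, 5:+B, 6:-C, 7:-B, 8:+C, 9:+C, 10:+A, 11:+A, 12:-B, 13:-C, 14:-C
Rule 2 (two of three consecutive points beyond the same 2σ limit) is satisfied at point 11.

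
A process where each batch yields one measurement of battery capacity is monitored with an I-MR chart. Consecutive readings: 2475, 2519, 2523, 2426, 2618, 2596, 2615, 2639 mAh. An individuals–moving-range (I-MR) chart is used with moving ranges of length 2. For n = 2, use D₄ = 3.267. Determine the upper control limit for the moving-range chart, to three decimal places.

Moving ranges: 44, 4, 97, 192, 22, 19, 24; M̄R̄ = 402.0000 / 7 = 57.4286
UCL_MR = D₄·M̄R̄ = 3.267 × 57.4286 = 187.6191

187.619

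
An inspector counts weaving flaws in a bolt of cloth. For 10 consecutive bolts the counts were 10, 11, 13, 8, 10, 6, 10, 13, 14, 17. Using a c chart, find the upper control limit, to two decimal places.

c̄ = (10 + 11 + 13 + 8 + 10 + 6 + 10 + 13 + 14 + 17) / 10 = 112 / 10 = 11.2000
UCL = c̄ + 3√c̄ = 11.2000 + 3 × √11.2000 = 11.2000 + 3 × 3.3466 = 21.2399

21.24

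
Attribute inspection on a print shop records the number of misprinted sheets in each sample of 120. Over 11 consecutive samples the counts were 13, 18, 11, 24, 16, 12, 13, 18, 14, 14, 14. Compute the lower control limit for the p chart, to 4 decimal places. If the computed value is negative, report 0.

p̄ = Σdᵢ / (k·n) = 167 / (11 × 120) = 0.12652
LCL = p̄ − 3·√(p̄(1−p̄)/n) = 0.12652 − 3 × 0.03035 = 0.03548

0.0355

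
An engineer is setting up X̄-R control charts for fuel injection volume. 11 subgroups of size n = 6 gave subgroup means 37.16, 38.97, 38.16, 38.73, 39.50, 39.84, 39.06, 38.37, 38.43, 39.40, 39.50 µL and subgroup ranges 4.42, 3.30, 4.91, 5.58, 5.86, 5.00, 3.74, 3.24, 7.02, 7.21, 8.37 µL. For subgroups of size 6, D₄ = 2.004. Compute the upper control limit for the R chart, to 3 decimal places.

R̄ = (4.42 + 3.30 + 4.91 + 5.58 + 5.86 + 5.00 + 3.74 + 3.24 + 7.02 + 7.21 + 8.37) / 11 = 58.6500 / 11 = 5.3318
UCL_R = D₄·R̄ = 2.004 × 5.3318 = 10.6850

10.685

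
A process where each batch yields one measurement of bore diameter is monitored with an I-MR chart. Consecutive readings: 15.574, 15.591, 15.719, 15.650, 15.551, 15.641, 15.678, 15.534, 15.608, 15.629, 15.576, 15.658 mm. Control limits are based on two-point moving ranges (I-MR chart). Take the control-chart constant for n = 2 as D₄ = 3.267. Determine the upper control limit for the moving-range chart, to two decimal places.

0.24

Moving ranges: 0.017, 0.128, 0.069, 0.099, 0.090, 0.037, 0.144, 0.074, 0.021, 0.053, 0.082; M̄R̄ = 0.8140 / 11 = 0.0740
UCL_MR = D₄·M̄R̄ = 3.267 × 0.0740 = 0.2418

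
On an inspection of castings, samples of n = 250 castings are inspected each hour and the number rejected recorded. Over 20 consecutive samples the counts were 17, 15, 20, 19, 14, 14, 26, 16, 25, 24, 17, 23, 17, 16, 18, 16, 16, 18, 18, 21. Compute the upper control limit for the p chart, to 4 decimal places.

p̄ = Σdᵢ / (k·n) = 370 / (20 × 250) = 0.07400
UCL = p̄ + 3·√(p̄(1−p̄)/n) = 0.07400 + 3 × √(0.07400×0.92600/250) = 0.07400 + 3 × 0.01656 = 0.12367

0.1237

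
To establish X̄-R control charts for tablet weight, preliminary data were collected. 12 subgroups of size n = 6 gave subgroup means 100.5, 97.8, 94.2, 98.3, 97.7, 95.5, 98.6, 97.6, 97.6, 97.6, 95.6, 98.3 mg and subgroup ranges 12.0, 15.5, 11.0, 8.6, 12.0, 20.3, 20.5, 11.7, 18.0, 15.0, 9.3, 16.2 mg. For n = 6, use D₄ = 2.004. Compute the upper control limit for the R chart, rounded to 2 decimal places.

R̄ = (12.0 + 15.5 + 11.0 + 8.6 + 12.0 + 20.3 + 20.5 + 11.7 + 18.0 + 15.0 + 9.3 + 16.2) / 12 = 170.1000 / 12 = 14.1750
UCL_R = D₄·R̄ = 2.004 × 14.1750 = 28.4067

28.41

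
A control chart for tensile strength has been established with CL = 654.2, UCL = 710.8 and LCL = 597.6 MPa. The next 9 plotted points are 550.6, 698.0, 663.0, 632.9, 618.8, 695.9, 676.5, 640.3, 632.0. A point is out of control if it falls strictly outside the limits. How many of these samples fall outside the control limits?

Compare each point to [597.6, 710.8]: sample 1 = 550.6 < LCL.

1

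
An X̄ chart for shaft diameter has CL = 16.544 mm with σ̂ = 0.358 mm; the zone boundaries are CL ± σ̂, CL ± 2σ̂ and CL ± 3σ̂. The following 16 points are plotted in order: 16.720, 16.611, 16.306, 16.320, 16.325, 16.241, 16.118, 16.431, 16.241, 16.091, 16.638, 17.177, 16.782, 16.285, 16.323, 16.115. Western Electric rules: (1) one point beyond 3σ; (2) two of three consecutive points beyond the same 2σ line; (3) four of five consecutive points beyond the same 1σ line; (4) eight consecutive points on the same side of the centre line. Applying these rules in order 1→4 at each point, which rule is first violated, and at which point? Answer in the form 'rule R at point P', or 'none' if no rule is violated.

rule 4 at point 10

Zone of each point (C = within 1σ̂, B = 1σ̂–2σ̂, A = 2σ̂–3σ̂, * = beyond 3σ̂; sign = side of CL): 1:+C, 2:+C, 3:-C, 4:-C, 5:-C, 6:-C, 7:-B, 8:-C, 9:-C, 10:-B, 11:+C, 12:+B, 13:+C, 14:-C, 15:-C, 16:-B
Rule 4 (eight consecutive points on the same side of the centre line) is satisfied at point 10.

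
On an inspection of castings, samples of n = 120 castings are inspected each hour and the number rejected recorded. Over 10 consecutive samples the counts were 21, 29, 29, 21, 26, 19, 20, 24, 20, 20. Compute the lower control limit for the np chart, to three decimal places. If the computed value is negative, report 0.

9.986

p̄ = Σdᵢ / (k·n) = 229 / (10 × 120) = 0.19083
LCL = np̄ − 3·√(np̄(1−p̄)) = 22.9000 − 3 × 4.3046 = 9.9861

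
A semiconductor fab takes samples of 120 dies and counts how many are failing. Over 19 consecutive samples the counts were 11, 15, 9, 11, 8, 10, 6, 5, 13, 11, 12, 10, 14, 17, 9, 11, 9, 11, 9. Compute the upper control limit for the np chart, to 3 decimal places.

19.897

p̄ = Σdᵢ / (k·n) = 201 / (19 × 120) = 0.08816
UCL = np̄ + 3·√(np̄(1−p̄)) = 10.5789 + 3 × √(10.5789×0.91184) = 10.5789 + 3 × 3.1059 = 19.8965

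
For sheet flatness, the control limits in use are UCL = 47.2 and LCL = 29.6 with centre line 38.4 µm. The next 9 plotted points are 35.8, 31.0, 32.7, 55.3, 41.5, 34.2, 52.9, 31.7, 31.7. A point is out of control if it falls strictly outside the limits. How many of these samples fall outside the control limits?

Compare each point to [29.6, 47.2]: sample 4 = 55.3 > UCL; sample 7 = 52.9 > UCL.

2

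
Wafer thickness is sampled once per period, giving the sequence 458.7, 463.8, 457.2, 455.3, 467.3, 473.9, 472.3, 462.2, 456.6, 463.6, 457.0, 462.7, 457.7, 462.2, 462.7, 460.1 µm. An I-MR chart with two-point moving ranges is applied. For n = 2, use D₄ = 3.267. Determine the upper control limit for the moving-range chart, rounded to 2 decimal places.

17.73

Moving ranges: 5.1, 6.6, 1.9, 12.0, 6.6, 1.6, 10.1, 5.6, 7.0, 6.6, 5.7, 5.0, 4.5, 0.5, 2.6; M̄R̄ = 81.4000 / 15 = 5.4267
UCL_MR = D₄·M̄R̄ = 3.267 × 5.4267 = 17.7289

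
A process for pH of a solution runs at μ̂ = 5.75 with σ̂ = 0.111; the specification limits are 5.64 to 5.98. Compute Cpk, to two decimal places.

0.33

Cpu = (USL − μ̂) / (3σ̂) = (5.98 − 5.75) / (3 × 0.111) = 0.6907; Cpl = (μ̂ − LSL) / (3σ̂) = (5.75 − 5.64) / (3 × 0.111) = 0.3303; Cpk = min(Cpu, Cpl) = 0.3303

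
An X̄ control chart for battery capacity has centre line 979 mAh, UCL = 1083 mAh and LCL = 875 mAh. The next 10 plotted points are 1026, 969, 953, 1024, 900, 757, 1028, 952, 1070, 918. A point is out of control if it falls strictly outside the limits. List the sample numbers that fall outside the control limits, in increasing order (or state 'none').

Compare each point to [875, 1083]: sample 6 = 757 < LCL.

6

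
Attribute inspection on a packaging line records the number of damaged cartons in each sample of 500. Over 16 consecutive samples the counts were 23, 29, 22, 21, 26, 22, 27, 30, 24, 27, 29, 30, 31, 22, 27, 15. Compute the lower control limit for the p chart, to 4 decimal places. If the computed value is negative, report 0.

0.0212

p̄ = Σdᵢ / (k·n) = 405 / (16 × 500) = 0.05063
LCL = p̄ − 3·√(p̄(1−p̄)/n) = 0.05063 − 3 × 0.00980 = 0.02121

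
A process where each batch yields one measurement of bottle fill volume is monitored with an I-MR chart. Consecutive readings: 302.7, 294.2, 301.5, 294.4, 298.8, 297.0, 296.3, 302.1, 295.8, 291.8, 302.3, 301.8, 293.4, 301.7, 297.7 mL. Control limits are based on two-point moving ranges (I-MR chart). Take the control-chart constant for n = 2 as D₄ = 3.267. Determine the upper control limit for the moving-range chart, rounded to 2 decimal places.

18.11

Moving ranges: 8.5, 7.3, 7.1, 4.4, 1.8, 0.7, 5.8, 6.3, 4.0, 10.5, 0.5, 8.4, 8.3, 4.0; M̄R̄ = 77.6000 / 14 = 5.5429
UCL_MR = D₄·M̄R̄ = 3.267 × 5.5429 = 18.1085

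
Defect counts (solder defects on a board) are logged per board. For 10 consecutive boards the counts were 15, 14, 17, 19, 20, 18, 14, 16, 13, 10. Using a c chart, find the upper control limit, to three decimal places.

27.449

c̄ = (15 + 14 + 17 + 19 + 20 + 18 + 14 + 16 + 13 + 10) / 10 = 156 / 10 = 15.6000
UCL = c̄ + 3√c̄ = 15.6000 + 3 × √15.6000 = 15.6000 + 3 × 3.9497 = 27.4491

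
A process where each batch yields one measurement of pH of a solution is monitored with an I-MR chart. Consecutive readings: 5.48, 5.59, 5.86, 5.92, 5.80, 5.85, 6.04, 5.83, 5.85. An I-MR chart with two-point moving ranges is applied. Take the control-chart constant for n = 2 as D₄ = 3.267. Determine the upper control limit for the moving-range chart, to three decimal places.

Moving ranges: 0.11, 0.27, 0.06, 0.12, 0.05, 0.19, 0.21, 0.02; M̄R̄ = 1.0300 / 8 = 0.1288
UCL_MR = D₄·M̄R̄ = 3.267 × 0.1288 = 0.4206

0.421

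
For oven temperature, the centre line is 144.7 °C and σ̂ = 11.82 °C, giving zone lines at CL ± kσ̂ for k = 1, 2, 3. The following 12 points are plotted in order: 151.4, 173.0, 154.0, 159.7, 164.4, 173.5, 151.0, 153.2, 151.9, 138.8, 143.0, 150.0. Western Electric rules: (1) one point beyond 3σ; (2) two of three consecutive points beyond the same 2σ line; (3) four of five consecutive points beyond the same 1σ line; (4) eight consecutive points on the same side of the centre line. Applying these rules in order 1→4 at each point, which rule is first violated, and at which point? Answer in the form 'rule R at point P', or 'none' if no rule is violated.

Zone of each point (C = within 1σ̂, B = 1σ̂–2σ̂, A = 2σ̂–3σ̂, * = beyond 3σ̂; sign = side of CL): 1:+C, 2:+A, 3:+C, 4:+B, 5:+B, 6:+A, 7:+C, 8:+C, 9:+C, 10:-C, 11:-C, 12:+C
Rule 3 (four of five consecutive points beyond the same 1σ limit) is satisfied at point 6.

rule 3 at point 6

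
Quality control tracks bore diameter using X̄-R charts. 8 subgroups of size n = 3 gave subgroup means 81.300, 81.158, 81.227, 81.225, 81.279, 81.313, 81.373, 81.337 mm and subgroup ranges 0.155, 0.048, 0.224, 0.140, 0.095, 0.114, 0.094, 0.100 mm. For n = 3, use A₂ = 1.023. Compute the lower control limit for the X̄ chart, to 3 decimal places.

X̄̄ = (81.300 + 81.158 + 81.227 + 81.225 + 81.279 + 81.313 + 81.373 + 81.337) / 8 = 650.2120 / 8 = 81.2765
R̄ = (0.155 + 0.048 + 0.224 + 0.140 + 0.095 + 0.114 + 0.094 + 0.100) / 8 = 0.9700 / 8 = 0.1212
LCL = X̄̄ − A₂·R̄ = 81.2765 − 1.023 × 0.1212 = 81.1525

81.152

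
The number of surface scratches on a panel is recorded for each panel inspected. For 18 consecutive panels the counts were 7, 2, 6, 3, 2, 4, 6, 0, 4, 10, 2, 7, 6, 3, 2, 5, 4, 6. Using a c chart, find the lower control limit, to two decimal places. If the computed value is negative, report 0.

c̄ = (7 + 2 + 6 + 3 + 2 + 4 + 6 + 0 + 4 + 10 + 2 + 7 + 6 + 3 + 2 + 5 + 4 + 6) / 18 = 79 / 18 = 4.3889
LCL = c̄ − 3√c̄ = 4.3889 − 3 × 2.0950 = -1.8960 → 0 (cannot be negative)

0.00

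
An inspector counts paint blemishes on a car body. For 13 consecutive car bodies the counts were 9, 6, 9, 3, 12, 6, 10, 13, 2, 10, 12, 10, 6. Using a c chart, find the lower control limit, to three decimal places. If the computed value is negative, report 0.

0.000

c̄ = (9 + 6 + 9 + 3 + 12 + 6 + 10 + 13 + 2 + 10 + 12 + 10 + 6) / 13 = 108 / 13 = 8.3077
LCL = c̄ − 3√c̄ = 8.3077 − 3 × 2.8823 = -0.3392 → 0 (cannot be negative)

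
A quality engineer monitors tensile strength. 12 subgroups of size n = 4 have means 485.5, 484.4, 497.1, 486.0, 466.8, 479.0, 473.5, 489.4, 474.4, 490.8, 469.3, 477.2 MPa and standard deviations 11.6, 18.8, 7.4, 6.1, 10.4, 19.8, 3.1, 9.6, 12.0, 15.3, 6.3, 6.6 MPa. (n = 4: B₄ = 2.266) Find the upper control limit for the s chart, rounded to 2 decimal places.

23.98

s̄ = (11.6 + 18.8 + 7.4 + 6.1 + 10.4 + 19.8 + 3.1 + 9.6 + 12.0 + 15.3 + 6.3 + 6.6) / 12 = 10.5833
UCL_s = B₄·s̄ = 2.266 × 10.5833 = 23.9818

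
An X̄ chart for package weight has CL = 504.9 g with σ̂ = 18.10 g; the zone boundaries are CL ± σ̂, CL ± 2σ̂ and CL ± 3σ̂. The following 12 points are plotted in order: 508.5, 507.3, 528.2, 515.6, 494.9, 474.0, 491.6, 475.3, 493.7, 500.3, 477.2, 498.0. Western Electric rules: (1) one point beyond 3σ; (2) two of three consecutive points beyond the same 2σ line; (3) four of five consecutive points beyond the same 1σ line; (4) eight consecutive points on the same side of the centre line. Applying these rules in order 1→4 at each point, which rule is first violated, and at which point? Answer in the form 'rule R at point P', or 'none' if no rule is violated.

rule 4 at point 12

Zone of each point (C = within 1σ̂, B = 1σ̂–2σ̂, A = 2σ̂–3σ̂, * = beyond 3σ̂; sign = side of CL): 1:+C, 2:+C, 3:+B, 4:+C, 5:-C, 6:-B, 7:-C, 8:-B, 9:-C, 10:-C, 11:-B, 12:-C
Rule 4 (eight consecutive points on the same side of the centre line) is satisfied at point 12.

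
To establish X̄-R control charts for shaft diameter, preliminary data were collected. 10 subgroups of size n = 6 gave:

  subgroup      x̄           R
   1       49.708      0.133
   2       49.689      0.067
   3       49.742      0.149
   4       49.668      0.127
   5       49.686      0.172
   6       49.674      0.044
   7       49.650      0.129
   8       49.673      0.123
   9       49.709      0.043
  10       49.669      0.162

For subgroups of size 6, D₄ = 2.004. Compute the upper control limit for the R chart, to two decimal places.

R̄ = (0.133 + 0.067 + 0.149 + 0.127 + 0.172 + 0.044 + 0.129 + 0.123 + 0.043 + 0.162) / 10 = 1.1490 / 10 = 0.1149
UCL_R = D₄·R̄ = 2.004 × 0.1149 = 0.2303

0.23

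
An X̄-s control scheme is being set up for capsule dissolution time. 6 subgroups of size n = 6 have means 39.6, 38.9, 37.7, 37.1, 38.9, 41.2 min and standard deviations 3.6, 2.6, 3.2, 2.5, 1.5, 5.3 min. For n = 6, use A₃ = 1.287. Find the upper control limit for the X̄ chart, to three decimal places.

X̄̄ = (39.6 + 38.9 + 37.7 + 37.1 + 38.9 + 41.2) / 6 = 38.9000
s̄ = (3.6 + 2.6 + 3.2 + 2.5 + 1.5 + 5.3) / 6 = 3.1167
UCL = X̄̄ + A₃·s̄ = 38.9000 + 1.287 × 3.1167 = 42.9111

42.911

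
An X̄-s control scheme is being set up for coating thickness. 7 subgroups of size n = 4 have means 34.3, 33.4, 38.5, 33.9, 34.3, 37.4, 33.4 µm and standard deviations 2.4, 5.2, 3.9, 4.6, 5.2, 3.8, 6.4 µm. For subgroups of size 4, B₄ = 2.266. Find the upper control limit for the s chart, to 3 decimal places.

s̄ = (2.4 + 5.2 + 3.9 + 4.6 + 5.2 + 3.8 + 6.4) / 7 = 4.5000
UCL_s = B₄·s̄ = 2.266 × 4.5000 = 10.1970

10.197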